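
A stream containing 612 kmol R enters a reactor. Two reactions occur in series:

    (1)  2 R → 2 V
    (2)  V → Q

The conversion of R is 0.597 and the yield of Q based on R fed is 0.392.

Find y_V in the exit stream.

0.205

Conversion of R: R consumed = 2ξ₁ = 0.597 × 612 → ξ₁ = 182.7 kmol.
Yield of Q: 1ξ₂ / 612 = 0.392 → ξ₂ = 239.9 kmol.
Outlet amounts (n = n₀ + Σ ν·ξ):
  R: 612 − 2(182.7) = 246.6
  V: 0 + 2(182.7) − 1(239.9) = 125.5
  Q: 0 + 1(239.9) = 239.9
Total out = 612 kmol; y_V = 125.5 / 612 = 0.205.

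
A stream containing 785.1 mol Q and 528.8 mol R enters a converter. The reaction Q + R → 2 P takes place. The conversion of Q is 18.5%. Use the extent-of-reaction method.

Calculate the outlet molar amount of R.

384 mol

Q reacted = 0.185 × 785.1 = 145.2 mol; ν_Q = −1, so ξ = 145.2/1 = 145.2 mol.
Outlet amounts (n = n₀ + ν ξ):
  Q: 785.1 − 1(145.2) = 639.9
  R: 528.8 − 1(145.2) = 383.6
  P: 0 + 2(145.2) = 290.5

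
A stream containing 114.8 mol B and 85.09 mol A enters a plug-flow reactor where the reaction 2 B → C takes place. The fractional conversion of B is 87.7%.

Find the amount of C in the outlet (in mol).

B reacted = 0.877 × 114.8 = 100.7 mol; ν_B = −2, so ξ = 100.7/2 = 50.34 mol.
Outlet amounts (n = n₀ + ν ξ):
  B: 114.8 − 2(50.34) = 14.12
  C: 0 + 1(50.34) = 50.34
  A: 85.09 (inert)

50.3 mol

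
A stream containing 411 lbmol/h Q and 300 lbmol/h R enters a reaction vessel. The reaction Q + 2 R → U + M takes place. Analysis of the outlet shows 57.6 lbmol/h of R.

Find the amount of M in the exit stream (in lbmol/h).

For R: n = n₀ − 2ξ → 57.6 = 300 − 2ξ, giving ξ = 121.2 lbmol/h.
Outlet amounts (n = n₀ + ν ξ):
  Q: 411 − 1(121.2) = 289.8
  R: 300 − 2(121.2) = 57.6
  U: 0 + 1(121.2) = 121.2
  M: 0 + 1(121.2) = 121.2

121 lbmol/h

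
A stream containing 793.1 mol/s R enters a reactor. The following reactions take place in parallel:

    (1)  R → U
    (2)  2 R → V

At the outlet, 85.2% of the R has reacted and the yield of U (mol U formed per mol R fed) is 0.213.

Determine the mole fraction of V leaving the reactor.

Yield of U: 1ξ₁ / 793.1 = 0.213 → ξ₁ = 168.9 mol/s.
Conversion of R: 1ξ₁ + 2ξ₂ = 0.852 × 793.1 = 675.7 → ξ₂ = 253.4 mol/s.
Outlet amounts (n = n₀ + Σ ν·ξ):
  R: 793.1 − 1(168.9) − 2(253.4) = 117.4
  U: 0 + 1(168.9) = 168.9
  V: 0 + 1(253.4) = 253.4
Total out = 539.7 mol/s; y_V = 253.4 / 539.7 = 0.4695.

0.47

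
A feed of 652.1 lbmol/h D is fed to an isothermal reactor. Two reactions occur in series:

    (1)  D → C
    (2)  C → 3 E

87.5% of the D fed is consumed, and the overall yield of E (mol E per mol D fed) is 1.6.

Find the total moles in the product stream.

1350 lbmol/h

Conversion of D: D consumed = 1ξ₁ = 0.875 × 652.1 → ξ₁ = 570.6 lbmol/h.
Yield of E: 3ξ₂ / 652.1 = 1.6 → ξ₂ = 347.8 lbmol/h.
Outlet amounts (n = n₀ + Σ ν·ξ):
  D: 652.1 − 1(570.6) = 81.51
  C: 0 + 1(570.6) − 1(347.8) = 222.8
  E: 0 + 3(347.8) = 1043
Total out = 81.51 + 222.8 + 1043 = 1348 lbmol/h.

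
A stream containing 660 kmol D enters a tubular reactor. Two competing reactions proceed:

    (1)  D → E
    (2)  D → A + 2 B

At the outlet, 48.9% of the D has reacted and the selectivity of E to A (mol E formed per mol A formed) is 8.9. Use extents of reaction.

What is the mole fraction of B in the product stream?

Conversion of D: D consumed = 0.489 × 660 = 322.7 kmol = 1ξ₁ + 1ξ₂.
Selectivity: 1ξ₁ / (1ξ₂) = 8.9 → ξ₁ = 8.9 ξ₂.
Substitute: (1·8.9 + 1) ξ₂ = 322.7 → ξ₂ = 32.6 kmol, ξ₁ = 290.1 kmol.
Outlet amounts (n = n₀ + Σ ν·ξ):
  D: 660 − 1(290.1) − 1(32.6) = 337.3
  E: 0 + 1(290.1) = 290.1
  A: 0 + 1(32.6) = 32.6
  B: 0 + 2(32.6) = 65.2
Total out = 725.2 kmol; y_B = 65.2 / 725.2 = 0.08991.

0.0899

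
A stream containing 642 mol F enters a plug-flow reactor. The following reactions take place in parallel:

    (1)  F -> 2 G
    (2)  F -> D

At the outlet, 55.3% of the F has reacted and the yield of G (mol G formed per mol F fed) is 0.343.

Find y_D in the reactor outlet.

Yield of G: 2ξ₁ / 642 = 0.343 → ξ₁ = 110.1 mol.
Conversion of F: 1ξ₁ + 1ξ₂ = 0.553 × 642 = 355 → ξ₂ = 244.9 mol.
Outlet amounts (n = n₀ + Σ ν·ξ):
  F: 642 − 1(110.1) − 1(244.9) = 287
  G: 0 + 2(110.1) = 220.2
  D: 0 + 1(244.9) = 244.9
Total out = 752.1 mol; y_D = 244.9 / 752.1 = 0.3257.

0.326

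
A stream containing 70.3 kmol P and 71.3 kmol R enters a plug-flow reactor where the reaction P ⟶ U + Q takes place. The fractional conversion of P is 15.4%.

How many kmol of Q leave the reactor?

10.8 kmol

P reacted = 0.154 × 70.3 = 10.83 kmol; ν_P = −1, so ξ = 10.83/1 = 10.83 kmol.
Outlet amounts (n = n₀ + ν ξ):
  P: 70.3 − 1(10.83) = 59.47
  U: 0 + 1(10.83) = 10.83
  Q: 0 + 1(10.83) = 10.83
  R: 71.3 (inert)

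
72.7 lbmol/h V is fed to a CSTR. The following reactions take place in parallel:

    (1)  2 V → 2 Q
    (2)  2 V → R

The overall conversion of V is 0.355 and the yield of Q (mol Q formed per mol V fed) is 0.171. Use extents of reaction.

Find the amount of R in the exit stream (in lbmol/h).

Yield of Q: 2ξ₁ / 72.7 = 0.171 → ξ₁ = 6.216 lbmol/h.
Conversion of V: 2ξ₁ + 2ξ₂ = 0.355 × 72.7 = 25.81 → ξ₂ = 6.688 lbmol/h.
Outlet amounts (n = n₀ + Σ ν·ξ):
  V: 72.7 − 2(6.216) − 2(6.688) = 46.89
  Q: 0 + 2(6.216) = 12.43
  R: 0 + 1(6.688) = 6.688

6.69 lbmol/h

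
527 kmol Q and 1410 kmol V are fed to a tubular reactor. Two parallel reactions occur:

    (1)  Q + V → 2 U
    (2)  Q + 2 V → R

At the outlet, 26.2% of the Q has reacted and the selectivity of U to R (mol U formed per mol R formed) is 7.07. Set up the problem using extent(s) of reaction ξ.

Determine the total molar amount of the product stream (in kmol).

1880 kmol

Conversion of Q: Q consumed = 0.262 × 527 = 138.1 kmol = 1ξ₁ + 1ξ₂.
Selectivity: 2ξ₁ / (1ξ₂) = 7.07 → ξ₁ = 3.535 ξ₂.
Substitute: (1·3.535 + 1) ξ₂ = 138.1 → ξ₂ = 30.45 kmol, ξ₁ = 107.6 kmol.
Outlet amounts (n = n₀ + Σ ν·ξ):
  Q: 527 − 1(107.6) − 1(30.45) = 388.9
  V: 1410 − 1(107.6) − 2(30.45) = 1241
  U: 0 + 2(107.6) = 215.3
  R: 0 + 1(30.45) = 30.45
Total out = 388.9 + 1241 + 215.3 + 30.45 = 1876 kmol.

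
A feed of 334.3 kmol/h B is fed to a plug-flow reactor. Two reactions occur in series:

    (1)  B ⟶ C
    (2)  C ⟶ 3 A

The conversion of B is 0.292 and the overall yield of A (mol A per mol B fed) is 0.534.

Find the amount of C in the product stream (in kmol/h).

38.1 kmol/h

Conversion of B: B consumed = 1ξ₁ = 0.292 × 334.3 → ξ₁ = 97.62 kmol/h.
Yield of A: 3ξ₂ / 334.3 = 0.534 → ξ₂ = 59.51 kmol/h.
Outlet amounts (n = n₀ + Σ ν·ξ):
  B: 334.3 − 1(97.62) = 236.7
  C: 0 + 1(97.62) − 1(59.51) = 38.11
  A: 0 + 3(59.51) = 178.5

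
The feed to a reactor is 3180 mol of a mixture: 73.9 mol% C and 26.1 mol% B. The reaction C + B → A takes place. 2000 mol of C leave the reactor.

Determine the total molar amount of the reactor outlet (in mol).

For C: n = n₀ − 1ξ → 2000 = 2350 − 1ξ, giving ξ = 350 mol.
Outlet amounts (n = n₀ + ν ξ):
  C: 2350 − 1(350) = 2000
  B: 830 − 1(350) = 480
  A: 0 + 1(350) = 350
Total out = 2000 + 480 + 350 = 2830 mol.

2830 mol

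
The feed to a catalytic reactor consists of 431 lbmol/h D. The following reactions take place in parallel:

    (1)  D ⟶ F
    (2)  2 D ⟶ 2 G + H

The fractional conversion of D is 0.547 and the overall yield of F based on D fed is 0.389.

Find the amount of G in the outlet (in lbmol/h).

Yield of F: 1ξ₁ / 431 = 0.389 → ξ₁ = 167.7 lbmol/h.
Conversion of D: 1ξ₁ + 2ξ₂ = 0.547 × 431 = 235.8 → ξ₂ = 34.05 lbmol/h.
Outlet amounts (n = n₀ + Σ ν·ξ):
  D: 431 − 1(167.7) − 2(34.05) = 195.2
  F: 0 + 1(167.7) = 167.7
  G: 0 + 2(34.05) = 68.1
  H: 0 + 1(34.05) = 34.05

68.1 lbmol/h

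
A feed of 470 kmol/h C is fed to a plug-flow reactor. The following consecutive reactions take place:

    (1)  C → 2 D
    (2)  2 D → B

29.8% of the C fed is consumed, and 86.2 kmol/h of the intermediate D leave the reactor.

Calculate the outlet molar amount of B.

Conversion of C: C consumed = 1ξ₁ = 0.298 × 470 → ξ₁ = 140.1 kmol/h.
D balance: n_D = 0 + 2ξ₁ − 2ξ₂ = 86.2 → ξ₂ = (2·140.1 − 86.2)/2 = 96.96 kmol/h.
Outlet amounts (n = n₀ + Σ ν·ξ):
  C: 470 − 1(140.1) = 329.9
  D: 0 + 2(140.1) − 2(96.96) = 86.2
  B: 0 + 1(96.96) = 96.96

97 kmol/h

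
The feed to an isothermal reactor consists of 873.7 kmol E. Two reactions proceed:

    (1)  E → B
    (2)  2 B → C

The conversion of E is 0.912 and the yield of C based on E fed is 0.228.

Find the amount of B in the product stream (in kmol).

Conversion of E: E consumed = 1ξ₁ = 0.912 × 873.7 → ξ₁ = 796.8 kmol.
Yield of C: 1ξ₂ / 873.7 = 0.228 → ξ₂ = 199.2 kmol.
Outlet amounts (n = n₀ + Σ ν·ξ):
  E: 873.7 − 1(796.8) = 76.89
  B: 0 + 1(796.8) − 2(199.2) = 398.4
  C: 0 + 1(199.2) = 199.2

398 kmol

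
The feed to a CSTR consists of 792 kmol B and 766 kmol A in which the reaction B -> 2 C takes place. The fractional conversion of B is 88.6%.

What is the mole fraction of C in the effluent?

0.621

B reacted = 0.886 × 792 = 701.7 kmol; ν_B = −1, so ξ = 701.7/1 = 701.7 kmol.
Outlet amounts (n = n₀ + ν ξ):
  B: 792 − 1(701.7) = 90.29
  C: 0 + 2(701.7) = 1403
  A: 766 (inert)
Total out = 2260 kmol; y_C = 1403 / 2260 = 0.6211.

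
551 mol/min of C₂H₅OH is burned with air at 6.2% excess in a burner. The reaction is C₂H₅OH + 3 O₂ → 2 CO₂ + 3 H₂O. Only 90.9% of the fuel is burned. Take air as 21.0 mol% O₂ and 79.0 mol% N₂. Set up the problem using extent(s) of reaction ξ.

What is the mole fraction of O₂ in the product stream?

Stoichiometric O₂ = 3 × 551 = 1653 mol/min; O₂ fed = 1653 × 1.062 = 1755 mol/min.
N₂ fed = 1755 × 79/21 = 6604 mol/min.
Fuel reacted = 0.909 × 551 → ξ = 500.9 mol/min.
Outlet (n = n₀ + ν ξ):
  C₂H₅OH: 551 − 1(500.9) = 50.14
  O₂: 1755 − 3(500.9) = 252.9
  N₂: 6604 (inert)
  CO₂: 0 + 2(500.9) = 1002
  H₂O: 0 + 3(500.9) = 1503
Total out = 9411 mol/min; y_O₂ = 252.9 / 9411 = 0.02687.

0.0269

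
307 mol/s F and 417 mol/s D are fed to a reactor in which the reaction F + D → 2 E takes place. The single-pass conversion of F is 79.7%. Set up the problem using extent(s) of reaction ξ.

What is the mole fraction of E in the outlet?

0.676

F reacted = 0.797 × 307 = 244.7 mol/s; ν_F = −1, so ξ = 244.7/1 = 244.7 mol/s.
Outlet amounts (n = n₀ + ν ξ):
  F: 307 − 1(244.7) = 62.32
  D: 417 − 1(244.7) = 172.3
  E: 0 + 2(244.7) = 489.4
Total out = 724 mol/s; y_E = 489.4 / 724 = 0.6759.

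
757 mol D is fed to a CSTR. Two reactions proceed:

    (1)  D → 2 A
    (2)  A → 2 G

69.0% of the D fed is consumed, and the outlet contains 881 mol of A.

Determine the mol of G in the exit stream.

327 mol

Conversion of D: D consumed = 1ξ₁ = 0.69 × 757 → ξ₁ = 522.3 mol.
A balance: n_A = 0 + 2ξ₁ − 1ξ₂ = 881 → ξ₂ = (2·522.3 − 881)/1 = 163.7 mol.
Outlet amounts (n = n₀ + Σ ν·ξ):
  D: 757 − 1(522.3) = 234.7
  A: 0 + 2(522.3) − 1(163.7) = 881
  G: 0 + 2(163.7) = 327.3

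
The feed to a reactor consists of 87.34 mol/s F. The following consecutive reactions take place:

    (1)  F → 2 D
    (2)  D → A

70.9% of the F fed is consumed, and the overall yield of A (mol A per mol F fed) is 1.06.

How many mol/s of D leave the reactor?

31.3 mol/s

Conversion of F: F consumed = 1ξ₁ = 0.709 × 87.34 → ξ₁ = 61.92 mol/s.
Yield of A: 1ξ₂ / 87.34 = 1.06 → ξ₂ = 92.58 mol/s.
Outlet amounts (n = n₀ + Σ ν·ξ):
  F: 87.34 − 1(61.92) = 25.42
  D: 0 + 2(61.92) − 1(92.58) = 31.27
  A: 0 + 1(92.58) = 92.58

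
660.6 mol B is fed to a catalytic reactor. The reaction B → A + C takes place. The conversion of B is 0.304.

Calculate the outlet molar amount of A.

201 mol

B reacted = 0.304 × 660.6 = 200.8 mol; ν_B = −1, so ξ = 200.8/1 = 200.8 mol.
Outlet amounts (n = n₀ + ν ξ):
  B: 660.6 − 1(200.8) = 459.8
  A: 0 + 1(200.8) = 200.8
  C: 0 + 1(200.8) = 200.8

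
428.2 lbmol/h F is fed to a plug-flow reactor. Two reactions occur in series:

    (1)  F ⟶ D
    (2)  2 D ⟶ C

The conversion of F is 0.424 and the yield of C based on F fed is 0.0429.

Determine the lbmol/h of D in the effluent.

145 lbmol/h

Conversion of F: F consumed = 1ξ₁ = 0.424 × 428.2 → ξ₁ = 181.6 lbmol/h.
Yield of C: 1ξ₂ / 428.2 = 0.0429 → ξ₂ = 18.37 lbmol/h.
Outlet amounts (n = n₀ + Σ ν·ξ):
  F: 428.2 − 1(181.6) = 246.6
  D: 0 + 1(181.6) − 2(18.37) = 144.8
  C: 0 + 1(18.37) = 18.37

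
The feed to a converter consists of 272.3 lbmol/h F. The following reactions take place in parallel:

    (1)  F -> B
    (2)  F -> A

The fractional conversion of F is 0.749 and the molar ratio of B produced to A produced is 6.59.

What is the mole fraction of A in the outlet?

Conversion of F: F consumed = 0.749 × 272.3 = 204 lbmol/h = 1ξ₁ + 1ξ₂.
Selectivity: 1ξ₁ / (1ξ₂) = 6.59 → ξ₁ = 6.59 ξ₂.
Substitute: (1·6.59 + 1) ξ₂ = 204 → ξ₂ = 26.87 lbmol/h, ξ₁ = 177.1 lbmol/h.
Outlet amounts (n = n₀ + Σ ν·ξ):
  F: 272.3 − 1(177.1) − 1(26.87) = 68.35
  B: 0 + 1(177.1) = 177.1
  A: 0 + 1(26.87) = 26.87
Total out = 272.3 lbmol/h; y_A = 26.87 / 272.3 = 0.09868.

0.0987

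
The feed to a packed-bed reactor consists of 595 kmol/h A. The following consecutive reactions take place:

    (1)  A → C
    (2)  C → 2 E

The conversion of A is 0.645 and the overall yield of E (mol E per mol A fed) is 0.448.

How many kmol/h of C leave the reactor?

Conversion of A: A consumed = 1ξ₁ = 0.645 × 595 → ξ₁ = 383.8 kmol/h.
Yield of E: 2ξ₂ / 595 = 0.448 → ξ₂ = 133.3 kmol/h.
Outlet amounts (n = n₀ + Σ ν·ξ):
  A: 595 − 1(383.8) = 211.2
  C: 0 + 1(383.8) − 1(133.3) = 250.5
  E: 0 + 2(133.3) = 266.6

250 kmol/h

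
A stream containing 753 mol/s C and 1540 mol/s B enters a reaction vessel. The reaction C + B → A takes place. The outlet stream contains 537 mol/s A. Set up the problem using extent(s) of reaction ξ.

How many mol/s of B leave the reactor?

For A: n = n₀ + 1ξ → 537 = 0 + 1ξ, giving ξ = 537 mol/s.
Outlet amounts (n = n₀ + ν ξ):
  C: 753 − 1(537) = 216
  B: 1540 − 1(537) = 1003
  A: 0 + 1(537) = 537

1000 mol/s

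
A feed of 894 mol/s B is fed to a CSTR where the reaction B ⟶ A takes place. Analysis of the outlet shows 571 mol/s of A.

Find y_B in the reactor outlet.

0.361

For A: n = n₀ + 1ξ → 571 = 0 + 1ξ, giving ξ = 571 mol/s.
Outlet amounts (n = n₀ + ν ξ):
  B: 894 − 1(571) = 323
  A: 0 + 1(571) = 571
Total out = 894 mol/s; y_B = 323 / 894 = 0.3613.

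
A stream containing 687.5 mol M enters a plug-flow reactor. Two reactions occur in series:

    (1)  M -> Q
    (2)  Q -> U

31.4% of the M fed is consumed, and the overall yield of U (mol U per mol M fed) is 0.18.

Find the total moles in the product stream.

688 mol

Conversion of M: M consumed = 1ξ₁ = 0.314 × 687.5 → ξ₁ = 215.9 mol.
Yield of U: 1ξ₂ / 687.5 = 0.18 → ξ₂ = 123.8 mol.
Outlet amounts (n = n₀ + Σ ν·ξ):
  M: 687.5 − 1(215.9) = 471.6
  Q: 0 + 1(215.9) − 1(123.8) = 92.12
  U: 0 + 1(123.8) = 123.8
Total out = 471.6 + 92.12 + 123.8 = 687.5 mol.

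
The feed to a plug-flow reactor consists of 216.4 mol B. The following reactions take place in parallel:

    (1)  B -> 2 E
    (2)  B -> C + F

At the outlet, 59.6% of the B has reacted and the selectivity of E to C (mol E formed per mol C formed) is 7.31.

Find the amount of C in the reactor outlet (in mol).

27.7 mol

Conversion of B: B consumed = 0.596 × 216.4 = 129 mol = 1ξ₁ + 1ξ₂.
Selectivity: 2ξ₁ / (1ξ₂) = 7.31 → ξ₁ = 3.655 ξ₂.
Substitute: (1·3.655 + 1) ξ₂ = 129 → ξ₂ = 27.71 mol, ξ₁ = 101.3 mol.
Outlet amounts (n = n₀ + Σ ν·ξ):
  B: 216.4 − 1(101.3) − 1(27.71) = 87.43
  E: 0 + 2(101.3) = 202.5
  C: 0 + 1(27.71) = 27.71
  F: 0 + 1(27.71) = 27.71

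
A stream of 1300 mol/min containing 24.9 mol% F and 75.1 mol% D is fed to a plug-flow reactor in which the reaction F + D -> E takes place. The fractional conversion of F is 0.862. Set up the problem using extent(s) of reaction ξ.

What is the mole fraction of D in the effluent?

F reacted = 0.862 × 323.7 = 279 mol/min; ν_F = −1, so ξ = 279/1 = 279 mol/min.
Outlet amounts (n = n₀ + ν ξ):
  F: 323.7 − 1(279) = 44.67
  D: 976.3 − 1(279) = 697.3
  E: 0 + 1(279) = 279
Total out = 1021 mol/min; y_D = 697.3 / 1021 = 0.6829.

0.683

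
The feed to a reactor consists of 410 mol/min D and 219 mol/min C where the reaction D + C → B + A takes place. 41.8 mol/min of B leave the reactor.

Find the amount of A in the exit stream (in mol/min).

For B: n = n₀ + 1ξ → 41.8 = 0 + 1ξ, giving ξ = 41.8 mol/min.
Outlet amounts (n = n₀ + ν ξ):
  D: 410 − 1(41.8) = 368.2
  C: 219 − 1(41.8) = 177.2
  B: 0 + 1(41.8) = 41.8
  A: 0 + 1(41.8) = 41.8

41.8 mol/min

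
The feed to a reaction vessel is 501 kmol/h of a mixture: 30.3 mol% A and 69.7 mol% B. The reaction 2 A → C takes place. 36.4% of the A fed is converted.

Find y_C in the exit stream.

0.0584

A reacted = 0.364 × 151.8 = 55.26 kmol/h; ν_A = −2, so ξ = 55.26/2 = 27.63 kmol/h.
Outlet amounts (n = n₀ + ν ξ):
  A: 151.8 − 2(27.63) = 96.55
  C: 0 + 1(27.63) = 27.63
  B: 349.2 (inert)
Total out = 473.4 kmol/h; y_C = 27.63 / 473.4 = 0.05836.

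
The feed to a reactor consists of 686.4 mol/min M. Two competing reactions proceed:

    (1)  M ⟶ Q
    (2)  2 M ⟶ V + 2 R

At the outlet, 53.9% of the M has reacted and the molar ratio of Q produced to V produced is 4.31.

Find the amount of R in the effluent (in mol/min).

117 mol/min

Conversion of M: M consumed = 0.539 × 686.4 = 370 mol/min = 1ξ₁ + 2ξ₂.
Selectivity: 1ξ₁ / (1ξ₂) = 4.31 → ξ₁ = 4.31 ξ₂.
Substitute: (1·4.31 + 2) ξ₂ = 370 → ξ₂ = 58.63 mol/min, ξ₁ = 252.7 mol/min.
Outlet amounts (n = n₀ + Σ ν·ξ):
  M: 686.4 − 1(252.7) − 2(58.63) = 316.4
  Q: 0 + 1(252.7) = 252.7
  V: 0 + 1(58.63) = 58.63
  R: 0 + 2(58.63) = 117.3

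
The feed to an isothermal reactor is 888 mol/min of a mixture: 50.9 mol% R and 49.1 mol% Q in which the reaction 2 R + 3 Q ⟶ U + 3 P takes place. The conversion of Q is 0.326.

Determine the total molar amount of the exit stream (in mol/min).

Q reacted = 0.326 × 436 = 142.1 mol/min; ν_Q = −3, so ξ = 142.1/3 = 47.38 mol/min.
Outlet amounts (n = n₀ + ν ξ):
  R: 452 − 2(47.38) = 357.2
  Q: 436 − 3(47.38) = 293.9
  U: 0 + 1(47.38) = 47.38
  P: 0 + 3(47.38) = 142.1
Total out = 357.2 + 293.9 + 47.38 + 142.1 = 840.6 mol/min.

841 mol/min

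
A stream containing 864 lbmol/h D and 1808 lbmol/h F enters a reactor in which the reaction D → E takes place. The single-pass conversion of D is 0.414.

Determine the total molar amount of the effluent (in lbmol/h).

D reacted = 0.414 × 864 = 357.7 lbmol/h; ν_D = −1, so ξ = 357.7/1 = 357.7 lbmol/h.
Outlet amounts (n = n₀ + ν ξ):
  D: 864 − 1(357.7) = 506.3
  E: 0 + 1(357.7) = 357.7
  F: 1808 (inert)
Total out = 506.3 + 357.7 + 1808 = 2672 lbmol/h.

2670 lbmol/h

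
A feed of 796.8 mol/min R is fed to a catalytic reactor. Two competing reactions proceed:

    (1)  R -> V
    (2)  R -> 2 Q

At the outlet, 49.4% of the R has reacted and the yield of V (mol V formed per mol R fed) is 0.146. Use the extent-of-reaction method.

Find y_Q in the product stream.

0.516

Yield of V: 1ξ₁ / 796.8 = 0.146 → ξ₁ = 116.3 mol/min.
Conversion of R: 1ξ₁ + 1ξ₂ = 0.494 × 796.8 = 393.6 → ξ₂ = 277.3 mol/min.
Outlet amounts (n = n₀ + Σ ν·ξ):
  R: 796.8 − 1(116.3) − 1(277.3) = 403.2
  V: 0 + 1(116.3) = 116.3
  Q: 0 + 2(277.3) = 554.6
Total out = 1074 mol/min; y_Q = 554.6 / 1074 = 0.5163.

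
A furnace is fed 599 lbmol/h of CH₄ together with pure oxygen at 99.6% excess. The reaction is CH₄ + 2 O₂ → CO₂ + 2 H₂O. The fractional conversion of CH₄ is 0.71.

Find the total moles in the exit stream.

2990 lbmol/h

Stoichiometric O₂ = 2 × 599 = 1198 lbmol/h; O₂ fed = 1198 × 1.996 = 2391 lbmol/h.
Fuel reacted = 0.71 × 599 → ξ = 425.3 lbmol/h.
Outlet (n = n₀ + ν ξ):
  CH₄: 599 − 1(425.3) = 173.7
  O₂: 2391 − 2(425.3) = 1541
  CO₂: 0 + 1(425.3) = 425.3
  H₂O: 0 + 2(425.3) = 850.6
Total out = 173.7 + 1541 + 425.3 + 850.6 = 2990 lbmol/h.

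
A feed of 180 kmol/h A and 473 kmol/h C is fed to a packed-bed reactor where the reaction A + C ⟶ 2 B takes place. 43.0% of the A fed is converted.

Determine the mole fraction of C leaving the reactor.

0.606

A reacted = 0.43 × 180 = 77.4 kmol/h; ν_A = −1, so ξ = 77.4/1 = 77.4 kmol/h.
Outlet amounts (n = n₀ + ν ξ):
  A: 180 − 1(77.4) = 102.6
  C: 473 − 1(77.4) = 395.6
  B: 0 + 2(77.4) = 154.8
Total out = 653 kmol/h; y_C = 395.6 / 653 = 0.6058.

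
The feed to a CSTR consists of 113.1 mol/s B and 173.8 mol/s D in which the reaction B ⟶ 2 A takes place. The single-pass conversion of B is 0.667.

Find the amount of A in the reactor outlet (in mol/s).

B reacted = 0.667 × 113.1 = 75.44 mol/s; ν_B = −1, so ξ = 75.44/1 = 75.44 mol/s.
Outlet amounts (n = n₀ + ν ξ):
  B: 113.1 − 1(75.44) = 37.66
  A: 0 + 2(75.44) = 150.9
  D: 173.8 (inert)

151 mol/s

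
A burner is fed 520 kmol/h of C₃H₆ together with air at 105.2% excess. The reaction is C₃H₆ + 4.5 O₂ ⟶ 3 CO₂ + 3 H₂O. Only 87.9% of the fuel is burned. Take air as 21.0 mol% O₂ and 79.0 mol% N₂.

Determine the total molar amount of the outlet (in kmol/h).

Stoichiometric O₂ = 4.5 × 520 = 2340 kmol/h; O₂ fed = 2340 × 2.052 = 4802 kmol/h.
N₂ fed = 4802 × 79/21 = 18060 kmol/h.
Fuel reacted = 0.879 × 520 → ξ = 457.1 kmol/h.
Outlet (n = n₀ + ν ξ):
  C₃H₆: 520 − 1(457.1) = 62.92
  O₂: 4802 − 4.5(457.1) = 2745
  N₂: 18060 (inert)
  CO₂: 0 + 3(457.1) = 1371
  H₂O: 0 + 3(457.1) = 1371
Total out = 62.92 + 2745 + 18060 + 1371 + 1371 = 23610 kmol/h.

23600 kmol/h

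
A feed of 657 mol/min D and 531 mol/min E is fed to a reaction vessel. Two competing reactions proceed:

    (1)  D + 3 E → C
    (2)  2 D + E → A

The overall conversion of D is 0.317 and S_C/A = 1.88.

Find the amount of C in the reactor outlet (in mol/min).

Conversion of D: D consumed = 0.317 × 657 = 208.3 mol/min = 1ξ₁ + 2ξ₂.
Selectivity: 1ξ₁ / (1ξ₂) = 1.88 → ξ₁ = 1.88 ξ₂.
Substitute: (1·1.88 + 2) ξ₂ = 208.3 → ξ₂ = 53.68 mol/min, ξ₁ = 100.9 mol/min.
Outlet amounts (n = n₀ + Σ ν·ξ):
  D: 657 − 1(100.9) − 2(53.68) = 448.7
  E: 531 − 3(100.9) − 1(53.68) = 174.6
  C: 0 + 1(100.9) = 100.9
  A: 0 + 1(53.68) = 53.68

101 mol/min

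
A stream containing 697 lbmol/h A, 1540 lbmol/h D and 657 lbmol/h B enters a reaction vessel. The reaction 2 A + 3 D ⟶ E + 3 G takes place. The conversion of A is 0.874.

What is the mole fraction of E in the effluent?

A reacted = 0.874 × 697 = 609.2 lbmol/h; ν_A = −2, so ξ = 609.2/2 = 304.6 lbmol/h.
Outlet amounts (n = n₀ + ν ξ):
  A: 697 − 2(304.6) = 87.82
  D: 1540 − 3(304.6) = 626.2
  E: 0 + 1(304.6) = 304.6
  G: 0 + 3(304.6) = 913.8
  B: 657 (inert)
Total out = 2589 lbmol/h; y_E = 304.6 / 2589 = 0.1176.

0.118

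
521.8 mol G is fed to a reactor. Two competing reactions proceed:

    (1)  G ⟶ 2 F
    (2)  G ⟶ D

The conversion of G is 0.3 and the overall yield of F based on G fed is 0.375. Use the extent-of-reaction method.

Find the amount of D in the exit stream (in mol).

Yield of F: 2ξ₁ / 521.8 = 0.375 → ξ₁ = 97.84 mol.
Conversion of G: 1ξ₁ + 1ξ₂ = 0.3 × 521.8 = 156.5 → ξ₂ = 58.7 mol.
Outlet amounts (n = n₀ + Σ ν·ξ):
  G: 521.8 − 1(97.84) − 1(58.7) = 365.3
  F: 0 + 2(97.84) = 195.7
  D: 0 + 1(58.7) = 58.7

58.7 mol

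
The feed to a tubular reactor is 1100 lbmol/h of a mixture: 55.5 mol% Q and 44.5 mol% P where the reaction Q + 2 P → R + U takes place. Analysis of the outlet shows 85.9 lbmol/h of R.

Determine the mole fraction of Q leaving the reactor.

For R: n = n₀ + 1ξ → 85.9 = 0 + 1ξ, giving ξ = 85.9 lbmol/h.
Outlet amounts (n = n₀ + ν ξ):
  Q: 610.5 − 1(85.9) = 524.6
  P: 489.5 − 2(85.9) = 317.7
  R: 0 + 1(85.9) = 85.9
  U: 0 + 1(85.9) = 85.9
Total out = 1014 lbmol/h; y_Q = 524.6 / 1014 = 0.5173.

0.517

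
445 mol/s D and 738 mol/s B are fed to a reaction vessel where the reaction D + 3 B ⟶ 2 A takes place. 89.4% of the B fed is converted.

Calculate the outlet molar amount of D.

225 mol/s

B reacted = 0.894 × 738 = 659.8 mol/s; ν_B = −3, so ξ = 659.8/3 = 219.9 mol/s.
Outlet amounts (n = n₀ + ν ξ):
  D: 445 − 1(219.9) = 225.1
  B: 738 − 3(219.9) = 78.23
  A: 0 + 2(219.9) = 439.8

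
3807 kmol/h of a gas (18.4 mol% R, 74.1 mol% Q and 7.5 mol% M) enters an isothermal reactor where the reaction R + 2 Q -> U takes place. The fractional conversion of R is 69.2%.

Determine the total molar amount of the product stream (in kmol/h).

2840 kmol/h

R reacted = 0.692 × 700.5 = 484.7 kmol/h; ν_R = −1, so ξ = 484.7/1 = 484.7 kmol/h.
Outlet amounts (n = n₀ + ν ξ):
  R: 700.5 − 1(484.7) = 215.8
  Q: 2821 − 2(484.7) = 1852
  U: 0 + 1(484.7) = 484.7
  M: 285.5 (inert)
Total out = 215.8 + 1852 + 484.7 + 285.5 = 2838 kmol/h.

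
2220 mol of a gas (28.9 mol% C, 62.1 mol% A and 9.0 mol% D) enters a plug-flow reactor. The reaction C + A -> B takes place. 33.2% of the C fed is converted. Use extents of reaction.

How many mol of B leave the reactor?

213 mol

C reacted = 0.332 × 641.6 = 213 mol; ν_C = −1, so ξ = 213/1 = 213 mol.
Outlet amounts (n = n₀ + ν ξ):
  C: 641.6 − 1(213) = 428.6
  A: 1379 − 1(213) = 1166
  B: 0 + 1(213) = 213
  D: 199.8 (inert)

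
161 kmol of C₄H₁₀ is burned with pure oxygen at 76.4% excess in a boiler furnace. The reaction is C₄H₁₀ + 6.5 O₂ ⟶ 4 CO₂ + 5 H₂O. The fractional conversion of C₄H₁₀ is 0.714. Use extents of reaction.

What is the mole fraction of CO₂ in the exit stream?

Stoichiometric O₂ = 6.5 × 161 = 1046 kmol; O₂ fed = 1046 × 1.764 = 1846 kmol.
Fuel reacted = 0.714 × 161 → ξ = 115 kmol.
Outlet (n = n₀ + ν ξ):
  C₄H₁₀: 161 − 1(115) = 46.05
  O₂: 1846 − 6.5(115) = 1099
  CO₂: 0 + 4(115) = 459.8
  H₂O: 0 + 5(115) = 574.8
Total out = 2179 kmol; y_CO₂ = 459.8 / 2179 = 0.211.

0.211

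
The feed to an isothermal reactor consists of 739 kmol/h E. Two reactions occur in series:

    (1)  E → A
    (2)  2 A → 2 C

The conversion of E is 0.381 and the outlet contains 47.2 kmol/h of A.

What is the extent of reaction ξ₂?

ξ₂ = 117 kmol/h

Conversion of E: E consumed = 1ξ₁ = 0.381 × 739 → ξ₁ = 281.6 kmol/h.
A balance: n_A = 0 + 1ξ₁ − 2ξ₂ = 47.2 → ξ₂ = (1·281.6 − 47.2)/2 = 117.2 kmol/h.
Outlet amounts (n = n₀ + Σ ν·ξ):
  E: 739 − 1(281.6) = 457.4
  A: 0 + 1(281.6) − 2(117.2) = 47.2
  C: 0 + 2(117.2) = 234.4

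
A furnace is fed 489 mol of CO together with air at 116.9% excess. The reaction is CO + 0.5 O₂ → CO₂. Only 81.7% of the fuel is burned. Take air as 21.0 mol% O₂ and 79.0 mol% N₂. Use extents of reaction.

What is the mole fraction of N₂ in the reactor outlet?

Stoichiometric O₂ = 0.5 × 489 = 244.5 mol; O₂ fed = 244.5 × 2.169 = 530.3 mol.
N₂ fed = 530.3 × 79/21 = 1995 mol.
Fuel reacted = 0.817 × 489 → ξ = 399.5 mol.
Outlet (n = n₀ + ν ξ):
  CO: 489 − 1(399.5) = 89.49
  O₂: 530.3 − 0.5(399.5) = 330.6
  N₂: 1995 (inert)
  CO₂: 0 + 1(399.5) = 399.5
Total out = 2815 mol; y_N₂ = 1995 / 2815 = 0.7088.

0.709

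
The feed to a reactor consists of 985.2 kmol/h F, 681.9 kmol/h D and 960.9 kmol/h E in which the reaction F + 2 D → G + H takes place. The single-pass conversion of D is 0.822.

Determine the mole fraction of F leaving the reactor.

0.3

D reacted = 0.822 × 681.9 = 560.5 kmol/h; ν_D = −2, so ξ = 560.5/2 = 280.3 kmol/h.
Outlet amounts (n = n₀ + ν ξ):
  F: 985.2 − 1(280.3) = 704.9
  D: 681.9 − 2(280.3) = 121.4
  G: 0 + 1(280.3) = 280.3
  H: 0 + 1(280.3) = 280.3
  E: 960.9 (inert)
Total out = 2348 kmol/h; y_F = 704.9 / 2348 = 0.3003.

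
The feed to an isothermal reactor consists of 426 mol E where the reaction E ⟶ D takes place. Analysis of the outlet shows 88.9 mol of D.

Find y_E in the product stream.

For D: n = n₀ + 1ξ → 88.9 = 0 + 1ξ, giving ξ = 88.9 mol.
Outlet amounts (n = n₀ + ν ξ):
  E: 426 − 1(88.9) = 337.1
  D: 0 + 1(88.9) = 88.9
Total out = 426 mol; y_E = 337.1 / 426 = 0.7913.

0.791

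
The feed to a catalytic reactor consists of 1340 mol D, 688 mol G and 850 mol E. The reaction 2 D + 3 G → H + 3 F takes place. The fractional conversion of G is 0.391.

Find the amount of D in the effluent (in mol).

1160 mol

G reacted = 0.391 × 688 = 269 mol; ν_G = −3, so ξ = 269/3 = 89.67 mol.
Outlet amounts (n = n₀ + ν ξ):
  D: 1340 − 2(89.67) = 1161
  G: 688 − 3(89.67) = 419
  H: 0 + 1(89.67) = 89.67
  F: 0 + 3(89.67) = 269
  E: 850 (inert)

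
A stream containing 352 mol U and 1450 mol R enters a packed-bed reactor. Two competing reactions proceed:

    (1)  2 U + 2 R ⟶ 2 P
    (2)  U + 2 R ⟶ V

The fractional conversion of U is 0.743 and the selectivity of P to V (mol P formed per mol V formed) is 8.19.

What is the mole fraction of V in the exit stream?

Conversion of U: U consumed = 0.743 × 352 = 261.5 mol = 2ξ₁ + 1ξ₂.
Selectivity: 2ξ₁ / (1ξ₂) = 8.19 → ξ₁ = 4.095 ξ₂.
Substitute: (2·4.095 + 1) ξ₂ = 261.5 → ξ₂ = 28.46 mol, ξ₁ = 116.5 mol.
Outlet amounts (n = n₀ + Σ ν·ξ):
  U: 352 − 2(116.5) − 1(28.46) = 90.46
  R: 1450 − 2(116.5) − 2(28.46) = 1160
  P: 0 + 2(116.5) = 233.1
  V: 0 + 1(28.46) = 28.46
Total out = 1512 mol; y_V = 28.46 / 1512 = 0.01882.

0.0188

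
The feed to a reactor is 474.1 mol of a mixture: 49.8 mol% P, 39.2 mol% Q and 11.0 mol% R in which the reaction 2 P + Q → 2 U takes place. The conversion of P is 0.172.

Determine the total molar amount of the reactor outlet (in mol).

454 mol

P reacted = 0.172 × 236.1 = 40.61 mol; ν_P = −2, so ξ = 40.61/2 = 20.3 mol.
Outlet amounts (n = n₀ + ν ξ):
  P: 236.1 − 2(20.3) = 195.5
  Q: 185.8 − 1(20.3) = 165.5
  U: 0 + 2(20.3) = 40.61
  R: 52.15 (inert)
Total out = 195.5 + 165.5 + 40.61 + 52.15 = 453.8 mol.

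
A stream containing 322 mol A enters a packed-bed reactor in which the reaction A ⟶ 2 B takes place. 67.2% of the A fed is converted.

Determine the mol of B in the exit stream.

433 mol

A reacted = 0.672 × 322 = 216.4 mol; ν_A = −1, so ξ = 216.4/1 = 216.4 mol.
Outlet amounts (n = n₀ + ν ξ):
  A: 322 − 1(216.4) = 105.6
  B: 0 + 2(216.4) = 432.8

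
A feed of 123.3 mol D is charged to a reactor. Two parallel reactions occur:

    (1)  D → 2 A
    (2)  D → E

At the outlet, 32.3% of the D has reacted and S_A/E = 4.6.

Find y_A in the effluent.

0.368

Conversion of D: D consumed = 0.323 × 123.3 = 39.83 mol = 1ξ₁ + 1ξ₂.
Selectivity: 2ξ₁ / (1ξ₂) = 4.6 → ξ₁ = 2.3 ξ₂.
Substitute: (1·2.3 + 1) ξ₂ = 39.83 → ξ₂ = 12.07 mol, ξ₁ = 27.76 mol.
Outlet amounts (n = n₀ + Σ ν·ξ):
  D: 123.3 − 1(27.76) − 1(12.07) = 83.47
  A: 0 + 2(27.76) = 55.51
  E: 0 + 1(12.07) = 12.07
Total out = 151.1 mol; y_A = 55.51 / 151.1 = 0.3675.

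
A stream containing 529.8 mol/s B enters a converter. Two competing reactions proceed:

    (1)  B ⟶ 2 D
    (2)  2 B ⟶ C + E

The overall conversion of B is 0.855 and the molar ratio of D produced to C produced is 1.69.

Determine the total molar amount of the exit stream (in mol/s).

664 mol/s

Conversion of B: B consumed = 0.855 × 529.8 = 453 mol/s = 1ξ₁ + 2ξ₂.
Selectivity: 2ξ₁ / (1ξ₂) = 1.69 → ξ₁ = 0.845 ξ₂.
Substitute: (1·0.845 + 2) ξ₂ = 453 → ξ₂ = 159.2 mol/s, ξ₁ = 134.5 mol/s.
Outlet amounts (n = n₀ + Σ ν·ξ):
  B: 529.8 − 1(134.5) − 2(159.2) = 76.82
  D: 0 + 2(134.5) = 269.1
  C: 0 + 1(159.2) = 159.2
  E: 0 + 1(159.2) = 159.2
Total out = 76.82 + 269.1 + 159.2 + 159.2 = 664.3 mol/s.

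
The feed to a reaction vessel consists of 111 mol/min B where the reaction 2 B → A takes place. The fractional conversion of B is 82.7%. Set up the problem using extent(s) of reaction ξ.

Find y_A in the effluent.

B reacted = 0.827 × 111 = 91.8 mol/min; ν_B = −2, so ξ = 91.8/2 = 45.9 mol/min.
Outlet amounts (n = n₀ + ν ξ):
  B: 111 − 2(45.9) = 19.2
  A: 0 + 1(45.9) = 45.9
Total out = 65.1 mol/min; y_A = 45.9 / 65.1 = 0.705.

0.705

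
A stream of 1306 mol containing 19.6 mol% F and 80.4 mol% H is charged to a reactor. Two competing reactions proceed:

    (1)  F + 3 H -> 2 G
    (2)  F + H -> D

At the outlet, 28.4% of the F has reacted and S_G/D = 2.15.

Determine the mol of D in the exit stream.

35 mol

Conversion of F: F consumed = 0.284 × 256 = 72.7 mol = 1ξ₁ + 1ξ₂.
Selectivity: 2ξ₁ / (1ξ₂) = 2.15 → ξ₁ = 1.075 ξ₂.
Substitute: (1·1.075 + 1) ξ₂ = 72.7 → ξ₂ = 35.03 mol, ξ₁ = 37.66 mol.
Outlet amounts (n = n₀ + Σ ν·ξ):
  F: 256 − 1(37.66) − 1(35.03) = 183.3
  H: 1050 − 3(37.66) − 1(35.03) = 902
  G: 0 + 2(37.66) = 75.32
  D: 0 + 1(35.03) = 35.03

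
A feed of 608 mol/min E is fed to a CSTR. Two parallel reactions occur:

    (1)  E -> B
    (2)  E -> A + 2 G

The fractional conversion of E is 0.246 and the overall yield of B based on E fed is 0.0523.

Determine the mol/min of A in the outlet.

Yield of B: 1ξ₁ / 608 = 0.0523 → ξ₁ = 31.8 mol/min.
Conversion of E: 1ξ₁ + 1ξ₂ = 0.246 × 608 = 149.6 → ξ₂ = 117.8 mol/min.
Outlet amounts (n = n₀ + Σ ν·ξ):
  E: 608 − 1(31.8) − 1(117.8) = 458.4
  B: 0 + 1(31.8) = 31.8
  A: 0 + 1(117.8) = 117.8
  G: 0 + 2(117.8) = 235.5

118 mol/min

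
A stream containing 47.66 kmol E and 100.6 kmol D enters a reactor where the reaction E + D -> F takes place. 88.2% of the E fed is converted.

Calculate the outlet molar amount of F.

E reacted = 0.882 × 47.66 = 42.04 kmol; ν_E = −1, so ξ = 42.04/1 = 42.04 kmol.
Outlet amounts (n = n₀ + ν ξ):
  E: 47.66 − 1(42.04) = 5.624
  D: 100.6 − 1(42.04) = 58.56
  F: 0 + 1(42.04) = 42.04

42 kmol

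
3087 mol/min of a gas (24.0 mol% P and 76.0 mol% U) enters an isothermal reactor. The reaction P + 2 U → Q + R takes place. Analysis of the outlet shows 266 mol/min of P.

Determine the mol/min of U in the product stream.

1400 mol/min

For P: n = n₀ − 1ξ → 266 = 740.9 − 1ξ, giving ξ = 474.9 mol/min.
Outlet amounts (n = n₀ + ν ξ):
  P: 740.9 − 1(474.9) = 266
  U: 2346 − 2(474.9) = 1396
  Q: 0 + 1(474.9) = 474.9
  R: 0 + 1(474.9) = 474.9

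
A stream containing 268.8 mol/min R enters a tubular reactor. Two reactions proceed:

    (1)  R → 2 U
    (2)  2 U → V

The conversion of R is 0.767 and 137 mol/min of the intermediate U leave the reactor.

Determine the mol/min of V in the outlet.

138 mol/min

Conversion of R: R consumed = 1ξ₁ = 0.767 × 268.8 → ξ₁ = 206.2 mol/min.
U balance: n_U = 0 + 2ξ₁ − 2ξ₂ = 137 → ξ₂ = (2·206.2 − 137)/2 = 137.7 mol/min.
Outlet amounts (n = n₀ + Σ ν·ξ):
  R: 268.8 − 1(206.2) = 62.63
  U: 0 + 2(206.2) − 2(137.7) = 137
  V: 0 + 1(137.7) = 137.7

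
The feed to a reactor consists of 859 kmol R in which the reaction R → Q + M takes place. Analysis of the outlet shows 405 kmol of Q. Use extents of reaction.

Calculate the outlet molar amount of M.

For Q: n = n₀ + 1ξ → 405 = 0 + 1ξ, giving ξ = 405 kmol.
Outlet amounts (n = n₀ + ν ξ):
  R: 859 − 1(405) = 454
  Q: 0 + 1(405) = 405
  M: 0 + 1(405) = 405

405 kmol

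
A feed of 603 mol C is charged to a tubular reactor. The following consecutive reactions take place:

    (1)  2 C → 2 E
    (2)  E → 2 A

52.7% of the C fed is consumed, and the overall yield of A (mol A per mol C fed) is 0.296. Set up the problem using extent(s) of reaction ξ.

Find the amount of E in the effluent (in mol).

Conversion of C: C consumed = 2ξ₁ = 0.527 × 603 → ξ₁ = 158.9 mol.
Yield of A: 2ξ₂ / 603 = 0.296 → ξ₂ = 89.24 mol.
Outlet amounts (n = n₀ + Σ ν·ξ):
  C: 603 − 2(158.9) = 285.2
  E: 0 + 2(158.9) − 1(89.24) = 228.5
  A: 0 + 2(89.24) = 178.5

229 mol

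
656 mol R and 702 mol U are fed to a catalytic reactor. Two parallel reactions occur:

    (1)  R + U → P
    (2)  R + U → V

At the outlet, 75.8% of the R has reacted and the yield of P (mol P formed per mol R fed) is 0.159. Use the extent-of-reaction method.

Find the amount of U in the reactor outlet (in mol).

205 mol

Yield of P: 1ξ₁ / 656 = 0.159 → ξ₁ = 104.3 mol.
Conversion of R: 1ξ₁ + 1ξ₂ = 0.758 × 656 = 497.2 → ξ₂ = 392.9 mol.
Outlet amounts (n = n₀ + Σ ν·ξ):
  R: 656 − 1(104.3) − 1(392.9) = 158.8
  U: 702 − 1(104.3) − 1(392.9) = 204.8
  P: 0 + 1(104.3) = 104.3
  V: 0 + 1(392.9) = 392.9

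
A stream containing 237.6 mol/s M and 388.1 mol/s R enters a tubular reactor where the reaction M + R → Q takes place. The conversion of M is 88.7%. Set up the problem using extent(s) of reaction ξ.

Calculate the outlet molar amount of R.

177 mol/s

M reacted = 0.887 × 237.6 = 210.8 mol/s; ν_M = −1, so ξ = 210.8/1 = 210.8 mol/s.
Outlet amounts (n = n₀ + ν ξ):
  M: 237.6 − 1(210.8) = 26.85
  R: 388.1 − 1(210.8) = 177.3
  Q: 0 + 1(210.8) = 210.8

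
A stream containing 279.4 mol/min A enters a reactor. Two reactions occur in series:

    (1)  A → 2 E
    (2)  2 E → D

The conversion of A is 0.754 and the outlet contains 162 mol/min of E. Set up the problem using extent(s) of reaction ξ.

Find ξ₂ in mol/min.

Conversion of A: A consumed = 1ξ₁ = 0.754 × 279.4 → ξ₁ = 210.7 mol/min.
E balance: n_E = 0 + 2ξ₁ − 2ξ₂ = 162 → ξ₂ = (2·210.7 − 162)/2 = 129.7 mol/min.
Outlet amounts (n = n₀ + Σ ν·ξ):
  A: 279.4 − 1(210.7) = 68.73
  E: 0 + 2(210.7) − 2(129.7) = 162
  D: 0 + 1(129.7) = 129.7

ξ₂ = 130 mol/min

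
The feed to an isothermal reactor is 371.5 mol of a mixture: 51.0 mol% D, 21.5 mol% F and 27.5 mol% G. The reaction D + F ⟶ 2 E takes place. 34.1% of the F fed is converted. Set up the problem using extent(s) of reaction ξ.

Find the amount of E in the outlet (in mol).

54.5 mol

F reacted = 0.341 × 79.87 = 27.24 mol; ν_F = −1, so ξ = 27.24/1 = 27.24 mol.
Outlet amounts (n = n₀ + ν ξ):
  D: 189.5 − 1(27.24) = 162.2
  F: 79.87 − 1(27.24) = 52.64
  E: 0 + 2(27.24) = 54.47
  G: 102.2 (inert)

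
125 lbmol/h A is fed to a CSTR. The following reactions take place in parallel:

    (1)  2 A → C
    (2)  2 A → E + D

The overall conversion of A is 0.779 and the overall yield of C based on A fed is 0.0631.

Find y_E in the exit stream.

Yield of C: 1ξ₁ / 125 = 0.0631 → ξ₁ = 7.888 lbmol/h.
Conversion of A: 2ξ₁ + 2ξ₂ = 0.779 × 125 = 97.38 → ξ₂ = 40.8 lbmol/h.
Outlet amounts (n = n₀ + Σ ν·ξ):
  A: 125 − 2(7.888) − 2(40.8) = 27.62
  C: 0 + 1(7.888) = 7.888
  E: 0 + 1(40.8) = 40.8
  D: 0 + 1(40.8) = 40.8
Total out = 117.1 lbmol/h; y_E = 40.8 / 117.1 = 0.3484.

0.348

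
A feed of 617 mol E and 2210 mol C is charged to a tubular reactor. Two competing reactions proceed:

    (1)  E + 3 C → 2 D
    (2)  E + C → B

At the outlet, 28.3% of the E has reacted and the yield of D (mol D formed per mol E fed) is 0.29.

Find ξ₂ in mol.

Yield of D: 2ξ₁ / 617 = 0.29 → ξ₁ = 89.46 mol.
Conversion of E: 1ξ₁ + 1ξ₂ = 0.283 × 617 = 174.6 → ξ₂ = 85.15 mol.
Outlet amounts (n = n₀ + Σ ν·ξ):
  E: 617 − 1(89.46) − 1(85.15) = 442.4
  C: 2210 − 3(89.46) − 1(85.15) = 1856
  D: 0 + 2(89.46) = 178.9
  B: 0 + 1(85.15) = 85.15

ξ₂ = 85.1 mol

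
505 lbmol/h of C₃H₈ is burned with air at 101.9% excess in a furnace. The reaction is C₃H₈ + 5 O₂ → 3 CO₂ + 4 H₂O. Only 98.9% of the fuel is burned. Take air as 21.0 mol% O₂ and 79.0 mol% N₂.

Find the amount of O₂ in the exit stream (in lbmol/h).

2600 lbmol/h

Stoichiometric O₂ = 5 × 505 = 2525 lbmol/h; O₂ fed = 2525 × 2.019 = 5098 lbmol/h.
N₂ fed = 5098 × 79/21 = 19180 lbmol/h.
Fuel reacted = 0.989 × 505 → ξ = 499.4 lbmol/h.
Outlet (n = n₀ + ν ξ):
  C₃H₈: 505 − 1(499.4) = 5.555
  O₂: 5098 − 5(499.4) = 2601
  N₂: 19180 (inert)
  CO₂: 0 + 3(499.4) = 1498
  H₂O: 0 + 4(499.4) = 1998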